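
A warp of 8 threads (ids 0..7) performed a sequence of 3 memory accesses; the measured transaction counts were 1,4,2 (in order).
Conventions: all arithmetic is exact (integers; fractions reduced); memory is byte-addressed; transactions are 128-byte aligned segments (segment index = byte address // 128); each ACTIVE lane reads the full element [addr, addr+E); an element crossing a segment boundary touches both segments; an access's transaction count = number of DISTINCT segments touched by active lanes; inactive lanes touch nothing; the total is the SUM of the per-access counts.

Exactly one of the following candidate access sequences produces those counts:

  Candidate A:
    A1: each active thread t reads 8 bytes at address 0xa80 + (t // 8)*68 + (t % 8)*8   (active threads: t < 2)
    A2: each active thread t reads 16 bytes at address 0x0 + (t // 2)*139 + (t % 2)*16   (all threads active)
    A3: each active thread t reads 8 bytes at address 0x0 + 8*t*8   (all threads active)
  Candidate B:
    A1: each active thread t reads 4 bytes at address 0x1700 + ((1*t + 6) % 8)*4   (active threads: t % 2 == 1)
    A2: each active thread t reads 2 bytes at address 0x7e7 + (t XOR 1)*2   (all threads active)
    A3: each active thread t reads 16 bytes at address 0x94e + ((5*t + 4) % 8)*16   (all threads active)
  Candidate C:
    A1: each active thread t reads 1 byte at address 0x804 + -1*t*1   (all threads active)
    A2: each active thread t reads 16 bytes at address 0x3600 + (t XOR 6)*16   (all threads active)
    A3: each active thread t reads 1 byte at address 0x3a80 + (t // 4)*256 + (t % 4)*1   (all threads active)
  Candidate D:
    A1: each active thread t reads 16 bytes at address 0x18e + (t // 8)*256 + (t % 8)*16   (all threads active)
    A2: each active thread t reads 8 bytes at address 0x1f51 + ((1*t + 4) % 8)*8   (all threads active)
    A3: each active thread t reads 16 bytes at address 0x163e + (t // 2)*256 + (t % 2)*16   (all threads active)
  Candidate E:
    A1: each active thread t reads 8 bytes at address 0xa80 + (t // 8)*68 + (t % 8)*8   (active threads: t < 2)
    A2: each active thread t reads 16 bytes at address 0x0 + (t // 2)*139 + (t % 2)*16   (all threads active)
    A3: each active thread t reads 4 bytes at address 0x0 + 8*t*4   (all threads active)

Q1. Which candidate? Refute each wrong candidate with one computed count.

A: A3 gives 4 transactions, not 2
B: A2 gives 1 transaction, not 4
C: A1 gives 2 transactions, not 1
D: A1 gives 2 transactions, not 1
E: all counts match (1,4,2)

Answer: E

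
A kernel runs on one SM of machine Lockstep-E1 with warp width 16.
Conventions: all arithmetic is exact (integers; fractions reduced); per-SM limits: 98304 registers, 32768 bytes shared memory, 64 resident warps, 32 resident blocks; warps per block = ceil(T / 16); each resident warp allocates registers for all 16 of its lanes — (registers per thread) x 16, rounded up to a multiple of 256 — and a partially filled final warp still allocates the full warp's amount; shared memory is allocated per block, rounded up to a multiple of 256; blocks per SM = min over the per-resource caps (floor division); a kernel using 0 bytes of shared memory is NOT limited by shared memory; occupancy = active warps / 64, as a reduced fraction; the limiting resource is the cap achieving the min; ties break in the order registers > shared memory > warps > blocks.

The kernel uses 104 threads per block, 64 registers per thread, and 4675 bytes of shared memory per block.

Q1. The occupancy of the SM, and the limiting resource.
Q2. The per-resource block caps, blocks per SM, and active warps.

Answer: occupancy 21/32, limited by shared memory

registers: 13 blocks
shared memory: 6 blocks
warps: 9 blocks
blocks: 32 blocks

Answer: 6 blocks, 42 active warps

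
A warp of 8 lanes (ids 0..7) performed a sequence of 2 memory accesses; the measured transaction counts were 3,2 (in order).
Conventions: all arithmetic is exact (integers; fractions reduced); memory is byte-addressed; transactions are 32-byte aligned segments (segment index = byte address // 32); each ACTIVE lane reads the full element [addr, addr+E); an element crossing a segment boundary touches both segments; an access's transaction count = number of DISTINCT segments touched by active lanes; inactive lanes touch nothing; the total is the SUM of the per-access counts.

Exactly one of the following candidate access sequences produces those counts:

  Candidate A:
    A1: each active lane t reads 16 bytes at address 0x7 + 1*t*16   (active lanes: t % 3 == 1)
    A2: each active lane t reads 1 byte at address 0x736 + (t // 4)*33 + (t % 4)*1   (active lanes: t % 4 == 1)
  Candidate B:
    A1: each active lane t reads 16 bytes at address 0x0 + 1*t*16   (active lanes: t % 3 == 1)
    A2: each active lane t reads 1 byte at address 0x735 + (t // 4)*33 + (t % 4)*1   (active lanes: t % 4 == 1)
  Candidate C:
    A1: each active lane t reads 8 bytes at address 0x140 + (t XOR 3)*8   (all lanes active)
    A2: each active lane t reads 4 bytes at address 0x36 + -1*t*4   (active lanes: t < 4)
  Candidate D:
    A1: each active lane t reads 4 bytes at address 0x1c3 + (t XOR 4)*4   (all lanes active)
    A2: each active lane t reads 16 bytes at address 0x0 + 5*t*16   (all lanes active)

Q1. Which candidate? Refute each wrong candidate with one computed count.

A: A1 gives 5 transactions, not 3
C: A1 gives 2 transactions, not 3
D: A1 gives 2 transactions, not 3
B: all counts match (3,2)

Answer: B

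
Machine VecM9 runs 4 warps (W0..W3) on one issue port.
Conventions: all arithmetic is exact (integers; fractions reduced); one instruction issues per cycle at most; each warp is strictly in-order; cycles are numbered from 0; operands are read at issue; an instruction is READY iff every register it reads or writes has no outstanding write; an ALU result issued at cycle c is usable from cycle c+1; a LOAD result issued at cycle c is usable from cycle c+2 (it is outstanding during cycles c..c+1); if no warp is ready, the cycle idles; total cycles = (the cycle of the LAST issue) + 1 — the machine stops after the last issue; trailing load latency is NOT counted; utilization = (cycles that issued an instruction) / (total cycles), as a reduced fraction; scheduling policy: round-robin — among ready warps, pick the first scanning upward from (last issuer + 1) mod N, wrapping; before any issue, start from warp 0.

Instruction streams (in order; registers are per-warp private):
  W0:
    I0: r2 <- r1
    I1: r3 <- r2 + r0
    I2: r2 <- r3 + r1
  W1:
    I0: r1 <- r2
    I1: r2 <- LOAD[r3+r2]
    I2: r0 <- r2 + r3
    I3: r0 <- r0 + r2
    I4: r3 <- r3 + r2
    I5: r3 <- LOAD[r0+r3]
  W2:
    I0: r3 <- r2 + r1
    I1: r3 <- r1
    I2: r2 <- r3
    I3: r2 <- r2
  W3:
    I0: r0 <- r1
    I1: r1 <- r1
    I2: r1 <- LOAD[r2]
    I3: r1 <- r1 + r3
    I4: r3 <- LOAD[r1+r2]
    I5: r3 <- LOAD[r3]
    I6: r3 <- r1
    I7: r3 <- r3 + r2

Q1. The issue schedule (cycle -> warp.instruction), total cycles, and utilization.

cycle 0: W0.I0
cycle 1: W1.I0
cycle 2: W2.I0
cycle 3: W3.I0
cycle 4: W0.I1
cycle 5: W1.I1
cycle 6: W2.I1
cycle 7: W3.I1
cycle 8: W0.I2
cycle 9: W1.I2
cycle 10: W2.I2
cycle 11: W3.I2
cycle 12: W1.I3
cycle 13: W2.I3
cycle 14: W3.I3
cycle 15: W1.I4
cycle 16: W3.I4
cycle 17: W1.I5
cycle 18: W3.I5
cycle 19: idle
cycle 20: W3.I6
cycle 21: W3.I7

Answer: 22 cycles, utilization 21/22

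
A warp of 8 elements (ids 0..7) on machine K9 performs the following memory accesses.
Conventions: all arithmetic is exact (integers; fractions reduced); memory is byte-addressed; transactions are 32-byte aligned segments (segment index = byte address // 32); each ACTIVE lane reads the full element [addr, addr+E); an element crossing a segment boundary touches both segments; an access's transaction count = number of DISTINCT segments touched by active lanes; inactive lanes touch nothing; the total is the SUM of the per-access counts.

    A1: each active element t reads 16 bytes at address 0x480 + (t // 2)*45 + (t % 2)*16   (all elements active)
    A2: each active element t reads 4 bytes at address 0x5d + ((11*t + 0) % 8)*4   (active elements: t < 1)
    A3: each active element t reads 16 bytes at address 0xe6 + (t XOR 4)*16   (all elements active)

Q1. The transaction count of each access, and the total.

A1: 6 transactions
A2: 2 transactions
A3: 5 transactions

Answer: 6,2,5; total 13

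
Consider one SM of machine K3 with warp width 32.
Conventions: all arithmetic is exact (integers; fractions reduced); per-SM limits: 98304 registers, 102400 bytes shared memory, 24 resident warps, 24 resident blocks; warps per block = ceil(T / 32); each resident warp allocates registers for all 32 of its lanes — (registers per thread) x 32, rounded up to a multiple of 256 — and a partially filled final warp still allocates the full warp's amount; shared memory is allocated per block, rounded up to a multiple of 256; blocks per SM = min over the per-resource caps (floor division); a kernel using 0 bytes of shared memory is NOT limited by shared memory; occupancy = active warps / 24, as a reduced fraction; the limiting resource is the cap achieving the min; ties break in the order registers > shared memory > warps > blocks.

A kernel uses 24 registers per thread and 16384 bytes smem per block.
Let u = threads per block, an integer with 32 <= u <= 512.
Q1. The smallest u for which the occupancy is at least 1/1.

Answer: u = 97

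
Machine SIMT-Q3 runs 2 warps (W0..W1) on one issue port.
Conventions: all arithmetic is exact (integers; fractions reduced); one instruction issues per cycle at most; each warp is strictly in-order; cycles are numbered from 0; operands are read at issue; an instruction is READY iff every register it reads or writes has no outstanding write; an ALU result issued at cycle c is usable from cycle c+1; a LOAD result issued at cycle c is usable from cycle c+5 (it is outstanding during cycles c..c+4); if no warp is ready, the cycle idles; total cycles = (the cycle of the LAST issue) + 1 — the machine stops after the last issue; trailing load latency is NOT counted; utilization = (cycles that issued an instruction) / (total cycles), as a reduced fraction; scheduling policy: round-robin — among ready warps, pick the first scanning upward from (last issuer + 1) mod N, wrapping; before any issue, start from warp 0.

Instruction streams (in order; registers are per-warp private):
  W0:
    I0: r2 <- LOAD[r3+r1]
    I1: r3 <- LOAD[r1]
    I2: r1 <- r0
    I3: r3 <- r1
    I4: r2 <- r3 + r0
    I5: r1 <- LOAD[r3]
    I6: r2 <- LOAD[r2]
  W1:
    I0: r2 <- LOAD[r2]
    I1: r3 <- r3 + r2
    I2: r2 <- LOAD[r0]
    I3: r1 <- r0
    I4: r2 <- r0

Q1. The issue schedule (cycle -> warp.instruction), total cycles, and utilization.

cycle 0: W0.I0
cycle 1: W1.I0
cycle 2: W0.I1
cycle 3: W0.I2
cycle 4: idle
cycle 5: idle
cycle 6: W1.I1
cycle 7: W0.I3
cycle 8: W1.I2
cycle 9: W0.I4
cycle 10: W1.I3
cycle 11: W0.I5
cycle 12: W0.I6
cycle 13: W1.I4

Answer: 14 cycles, utilization 6/7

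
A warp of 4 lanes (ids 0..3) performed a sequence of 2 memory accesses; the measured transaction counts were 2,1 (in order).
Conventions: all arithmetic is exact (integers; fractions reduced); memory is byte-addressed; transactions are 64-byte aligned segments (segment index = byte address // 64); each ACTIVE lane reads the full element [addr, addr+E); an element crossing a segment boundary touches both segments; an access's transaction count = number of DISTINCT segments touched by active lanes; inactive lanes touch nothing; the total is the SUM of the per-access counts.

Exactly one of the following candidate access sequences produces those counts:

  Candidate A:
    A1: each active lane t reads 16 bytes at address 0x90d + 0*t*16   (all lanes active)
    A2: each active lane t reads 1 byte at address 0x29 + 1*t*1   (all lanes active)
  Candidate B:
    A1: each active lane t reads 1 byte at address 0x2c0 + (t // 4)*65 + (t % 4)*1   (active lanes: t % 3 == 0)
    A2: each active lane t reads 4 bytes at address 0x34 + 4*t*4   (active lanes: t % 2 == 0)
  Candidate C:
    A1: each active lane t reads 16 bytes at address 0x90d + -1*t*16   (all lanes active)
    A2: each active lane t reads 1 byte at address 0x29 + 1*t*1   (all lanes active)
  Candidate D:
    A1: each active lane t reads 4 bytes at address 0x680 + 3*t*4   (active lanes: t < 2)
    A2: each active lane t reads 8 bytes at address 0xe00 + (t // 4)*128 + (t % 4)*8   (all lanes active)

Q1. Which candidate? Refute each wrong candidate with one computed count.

A: A1 gives 1 transaction, not 2
B: A1 gives 1 transaction, not 2
D: A1 gives 1 transaction, not 2
C: all counts match (2,1)

Answer: C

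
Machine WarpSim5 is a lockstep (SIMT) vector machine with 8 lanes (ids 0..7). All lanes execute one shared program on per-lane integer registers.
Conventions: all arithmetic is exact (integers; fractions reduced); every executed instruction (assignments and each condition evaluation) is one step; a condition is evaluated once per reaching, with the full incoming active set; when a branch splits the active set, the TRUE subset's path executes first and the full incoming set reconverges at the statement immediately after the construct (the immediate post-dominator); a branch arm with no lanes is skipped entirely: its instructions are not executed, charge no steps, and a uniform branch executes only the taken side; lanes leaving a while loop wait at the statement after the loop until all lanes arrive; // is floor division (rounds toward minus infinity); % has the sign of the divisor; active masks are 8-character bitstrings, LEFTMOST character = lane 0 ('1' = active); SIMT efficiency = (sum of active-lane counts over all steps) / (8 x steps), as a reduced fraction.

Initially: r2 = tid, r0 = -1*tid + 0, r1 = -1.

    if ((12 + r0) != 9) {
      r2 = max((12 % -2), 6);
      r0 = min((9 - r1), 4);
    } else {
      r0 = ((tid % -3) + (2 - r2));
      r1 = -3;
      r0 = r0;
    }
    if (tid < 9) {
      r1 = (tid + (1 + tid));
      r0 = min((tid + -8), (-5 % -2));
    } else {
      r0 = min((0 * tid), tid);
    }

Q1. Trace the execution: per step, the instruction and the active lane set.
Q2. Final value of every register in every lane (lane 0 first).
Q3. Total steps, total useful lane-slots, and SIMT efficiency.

step 0: eval ((12 + r0) != 9)        11111111
step 1: r2 <- max((12 % -2), 6)      11101111
step 2: r0 <- min((9 - r1), 4)       11101111
step 3: r0 <- ((tid % -3) + (2 - r2)) 00010000
step 4: r1 <- -3                     00010000
step 5: r0 <- r0                     00010000
step 6: eval (tid < 9)               11111111
step 7: r1 <- (tid + (1 + tid))      11111111
step 8: r0 <- min((tid + -8), (-5 % -2)) 11111111

Answer: 9 steps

r2: 6,6,6,3,6,6,6,6
r0: -8,-7,-6,-5,-4,-3,-2,-1
r1: 1,3,5,7,9,11,13,15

steps = 9; useful = 49; efficiency = 49/72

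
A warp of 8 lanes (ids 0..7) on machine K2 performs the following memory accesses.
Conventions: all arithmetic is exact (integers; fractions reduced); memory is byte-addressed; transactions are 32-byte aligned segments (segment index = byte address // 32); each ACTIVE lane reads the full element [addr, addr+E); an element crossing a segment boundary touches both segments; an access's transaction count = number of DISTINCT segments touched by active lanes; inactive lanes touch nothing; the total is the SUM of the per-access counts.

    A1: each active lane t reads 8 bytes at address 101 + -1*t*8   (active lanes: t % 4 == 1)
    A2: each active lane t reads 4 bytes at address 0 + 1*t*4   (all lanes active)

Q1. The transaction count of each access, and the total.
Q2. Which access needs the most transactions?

A1: 3 transactions
A2: 1 transaction

Answer: 3,1; total 4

Answer: A1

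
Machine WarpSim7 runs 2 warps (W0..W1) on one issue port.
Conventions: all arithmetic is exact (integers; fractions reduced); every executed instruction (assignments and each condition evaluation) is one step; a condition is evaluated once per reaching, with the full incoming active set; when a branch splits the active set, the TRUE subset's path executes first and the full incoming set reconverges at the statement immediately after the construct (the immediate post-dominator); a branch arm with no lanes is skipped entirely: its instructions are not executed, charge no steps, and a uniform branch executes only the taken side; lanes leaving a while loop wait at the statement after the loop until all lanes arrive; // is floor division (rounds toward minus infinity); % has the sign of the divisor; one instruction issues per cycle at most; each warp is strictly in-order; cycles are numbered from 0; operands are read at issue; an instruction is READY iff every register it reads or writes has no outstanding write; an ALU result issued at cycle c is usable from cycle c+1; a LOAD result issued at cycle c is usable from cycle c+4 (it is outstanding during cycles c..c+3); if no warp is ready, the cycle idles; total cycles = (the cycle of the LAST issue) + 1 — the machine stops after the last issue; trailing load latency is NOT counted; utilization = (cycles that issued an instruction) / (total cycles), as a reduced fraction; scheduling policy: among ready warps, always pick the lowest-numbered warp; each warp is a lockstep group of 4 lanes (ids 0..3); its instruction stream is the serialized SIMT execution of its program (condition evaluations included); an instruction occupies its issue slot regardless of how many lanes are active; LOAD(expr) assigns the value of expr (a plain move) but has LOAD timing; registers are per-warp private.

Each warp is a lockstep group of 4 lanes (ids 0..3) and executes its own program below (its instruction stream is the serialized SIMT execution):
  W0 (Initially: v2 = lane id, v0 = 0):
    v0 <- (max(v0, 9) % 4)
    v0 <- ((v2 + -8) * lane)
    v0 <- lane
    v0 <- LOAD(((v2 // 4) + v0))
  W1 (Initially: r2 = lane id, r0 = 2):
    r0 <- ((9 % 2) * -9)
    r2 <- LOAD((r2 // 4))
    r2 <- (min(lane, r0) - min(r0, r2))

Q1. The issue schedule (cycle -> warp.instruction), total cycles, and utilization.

cycle 0: W0.I0
cycle 1: W0.I1
cycle 2: W0.I2
cycle 3: W0.I3
cycle 4: W1.I0
cycle 5: W1.I1
cycle 6: idle
cycle 7: idle
cycle 8: idle
cycle 9: W1.I2

Answer: 10 cycles, utilization 7/10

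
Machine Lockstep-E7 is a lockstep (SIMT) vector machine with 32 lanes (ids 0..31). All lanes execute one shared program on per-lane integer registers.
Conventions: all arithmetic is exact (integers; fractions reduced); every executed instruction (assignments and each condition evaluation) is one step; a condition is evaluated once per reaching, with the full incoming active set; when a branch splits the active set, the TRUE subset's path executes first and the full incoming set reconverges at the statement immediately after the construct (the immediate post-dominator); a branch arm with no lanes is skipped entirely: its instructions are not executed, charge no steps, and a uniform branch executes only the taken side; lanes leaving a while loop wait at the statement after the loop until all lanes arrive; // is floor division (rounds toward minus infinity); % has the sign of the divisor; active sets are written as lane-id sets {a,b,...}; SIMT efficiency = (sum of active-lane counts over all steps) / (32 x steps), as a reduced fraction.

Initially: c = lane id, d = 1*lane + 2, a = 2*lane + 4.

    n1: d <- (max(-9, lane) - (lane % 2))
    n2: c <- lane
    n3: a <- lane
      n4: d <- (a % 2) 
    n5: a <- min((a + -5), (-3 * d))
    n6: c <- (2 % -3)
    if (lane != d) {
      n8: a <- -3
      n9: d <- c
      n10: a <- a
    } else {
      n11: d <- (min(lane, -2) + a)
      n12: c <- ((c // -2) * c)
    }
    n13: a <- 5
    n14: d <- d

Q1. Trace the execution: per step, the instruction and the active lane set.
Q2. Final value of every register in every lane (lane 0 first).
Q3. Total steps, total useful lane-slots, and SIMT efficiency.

step 0: d <- (max(-9, lane) - (lane % 2)) {0,1,2,3,4,5,6,7,8,9,10,11,12,13,14,15,16,17,18,19,20,21,22,23,24,25,26,27,28,29,30,31}
step 1: c <- lane                    {0,1,2,3,4,5,6,7,8,9,10,11,12,13,14,15,16,17,18,19,20,21,22,23,24,25,26,27,28,29,30,31}
step 2: a <- lane                    {0,1,2,3,4,5,6,7,8,9,10,11,12,13,14,15,16,17,18,19,20,21,22,23,24,25,26,27,28,29,30,31}
step 3: d <- (a % 2)                 {0,1,2,3,4,5,6,7,8,9,10,11,12,13,14,15,16,17,18,19,20,21,22,23,24,25,26,27,28,29,30,31}
step 4: a <- min((a + -5), (-3 * d)) {0,1,2,3,4,5,6,7,8,9,10,11,12,13,14,15,16,17,18,19,20,21,22,23,24,25,26,27,28,29,30,31}
step 5: c <- (2 % -3)                {0,1,2,3,4,5,6,7,8,9,10,11,12,13,14,15,16,17,18,19,20,21,22,23,24,25,26,27,28,29,30,31}
step 6: eval (lane != d)             {0,1,2,3,4,5,6,7,8,9,10,11,12,13,14,15,16,17,18,19,20,21,22,23,24,25,26,27,28,29,30,31}
step 7: a <- -3                      {2,3,4,5,6,7,8,9,10,11,12,13,14,15,16,17,18,19,20,21,22,23,24,25,26,27,28,29,30,31}
step 8: d <- c                       {2,3,4,5,6,7,8,9,10,11,12,13,14,15,16,17,18,19,20,21,22,23,24,25,26,27,28,29,30,31}
step 9: a <- a                       {2,3,4,5,6,7,8,9,10,11,12,13,14,15,16,17,18,19,20,21,22,23,24,25,26,27,28,29,30,31}
step 10: d <- (min(lane, -2) + a)     {0,1}
step 11: c <- ((c // -2) * c)         {0,1}
step 12: a <- 5                       {0,1,2,3,4,5,6,7,8,9,10,11,12,13,14,15,16,17,18,19,20,21,22,23,24,25,26,27,28,29,30,31}
step 13: d <- d                       {0,1,2,3,4,5,6,7,8,9,10,11,12,13,14,15,16,17,18,19,20,21,22,23,24,25,26,27,28,29,30,31}

Answer: 14 steps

c: 0,0,-1,-1,-1,-1,-1,-1,-1,-1,-1,-1,-1,-1,-1,-1,-1,-1,-1,-1,-1,-1,-1,-1,-1,-1,-1,-1,-1,-1,-1,-1
d: -7,-6,-1,-1,-1,-1,-1,-1,-1,-1,-1,-1,-1,-1,-1,-1,-1,-1,-1,-1,-1,-1,-1,-1,-1,-1,-1,-1,-1,-1,-1,-1
a: 5,5,5,5,5,5,5,5,5,5,5,5,5,5,5,5,5,5,5,5,5,5,5,5,5,5,5,5,5,5,5,5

steps = 14; useful = 382; efficiency = 382/448 = 191/224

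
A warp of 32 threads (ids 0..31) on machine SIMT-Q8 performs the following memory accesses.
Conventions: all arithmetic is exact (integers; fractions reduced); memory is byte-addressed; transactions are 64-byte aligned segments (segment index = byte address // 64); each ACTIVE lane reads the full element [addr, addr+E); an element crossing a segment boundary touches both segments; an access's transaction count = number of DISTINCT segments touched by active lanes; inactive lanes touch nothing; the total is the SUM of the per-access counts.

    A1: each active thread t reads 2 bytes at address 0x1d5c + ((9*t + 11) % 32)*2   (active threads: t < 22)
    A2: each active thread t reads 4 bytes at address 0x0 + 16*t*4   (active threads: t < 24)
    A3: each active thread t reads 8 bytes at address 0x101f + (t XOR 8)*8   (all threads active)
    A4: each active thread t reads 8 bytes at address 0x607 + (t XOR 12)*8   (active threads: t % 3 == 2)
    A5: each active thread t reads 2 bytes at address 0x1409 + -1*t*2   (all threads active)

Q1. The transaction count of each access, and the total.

A1: 2 transactions
A2: 24 transactions
A3: 5 transactions
A4: 4 transactions
A5: 2 transactions

Answer: 2,24,5,4,2; total 37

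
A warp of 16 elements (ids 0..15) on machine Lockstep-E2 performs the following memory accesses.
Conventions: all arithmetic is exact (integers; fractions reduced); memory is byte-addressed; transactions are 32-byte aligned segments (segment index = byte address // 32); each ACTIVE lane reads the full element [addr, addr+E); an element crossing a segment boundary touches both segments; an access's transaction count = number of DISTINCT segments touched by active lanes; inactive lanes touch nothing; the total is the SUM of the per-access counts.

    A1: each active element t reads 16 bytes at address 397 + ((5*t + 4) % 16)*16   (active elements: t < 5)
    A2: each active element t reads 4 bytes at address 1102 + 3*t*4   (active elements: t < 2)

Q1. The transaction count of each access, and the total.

A1: 5 transactions
A2: 1 transaction

Answer: 5,1; total 6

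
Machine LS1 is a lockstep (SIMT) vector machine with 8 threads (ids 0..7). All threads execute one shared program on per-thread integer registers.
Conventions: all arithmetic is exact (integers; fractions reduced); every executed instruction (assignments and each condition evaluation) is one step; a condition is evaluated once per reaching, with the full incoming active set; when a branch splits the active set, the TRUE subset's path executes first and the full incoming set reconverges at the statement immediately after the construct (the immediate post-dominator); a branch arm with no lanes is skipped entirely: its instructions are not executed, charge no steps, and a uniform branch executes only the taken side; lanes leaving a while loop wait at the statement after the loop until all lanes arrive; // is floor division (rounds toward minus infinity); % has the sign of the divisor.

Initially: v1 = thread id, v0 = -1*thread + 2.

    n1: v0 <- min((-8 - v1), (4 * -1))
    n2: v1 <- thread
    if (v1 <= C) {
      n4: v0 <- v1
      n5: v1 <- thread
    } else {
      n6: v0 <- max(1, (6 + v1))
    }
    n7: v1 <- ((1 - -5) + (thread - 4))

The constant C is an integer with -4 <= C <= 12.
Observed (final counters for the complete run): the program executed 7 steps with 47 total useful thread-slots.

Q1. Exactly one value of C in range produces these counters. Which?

Answer: C = 6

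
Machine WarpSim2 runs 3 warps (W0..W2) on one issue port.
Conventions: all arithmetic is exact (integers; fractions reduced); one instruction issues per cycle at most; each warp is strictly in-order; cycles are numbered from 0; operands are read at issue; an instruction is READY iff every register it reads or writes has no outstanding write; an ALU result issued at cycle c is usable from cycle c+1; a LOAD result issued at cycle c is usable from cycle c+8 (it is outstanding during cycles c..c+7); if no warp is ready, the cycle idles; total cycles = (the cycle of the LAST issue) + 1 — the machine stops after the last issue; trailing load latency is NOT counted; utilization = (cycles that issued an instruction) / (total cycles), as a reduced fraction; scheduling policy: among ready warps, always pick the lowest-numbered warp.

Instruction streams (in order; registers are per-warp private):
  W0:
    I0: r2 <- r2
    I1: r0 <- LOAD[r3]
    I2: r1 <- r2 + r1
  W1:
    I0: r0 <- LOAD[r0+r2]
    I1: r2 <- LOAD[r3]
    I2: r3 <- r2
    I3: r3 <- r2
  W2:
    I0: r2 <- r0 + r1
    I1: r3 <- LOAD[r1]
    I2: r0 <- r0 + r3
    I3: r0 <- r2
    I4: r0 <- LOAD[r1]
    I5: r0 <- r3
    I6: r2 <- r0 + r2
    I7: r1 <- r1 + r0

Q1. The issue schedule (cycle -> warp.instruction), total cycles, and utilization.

cycle 0: W0.I0
cycle 1: W0.I1
cycle 2: W0.I2
cycle 3: W1.I0
cycle 4: W1.I1
cycle 5: W2.I0
cycle 6: W2.I1
cycle 7: idle
cycle 8: idle
cycle 9: idle
cycle 10: idle
cycle 11: idle
cycle 12: W1.I2
cycle 13: W1.I3
cycle 14: W2.I2
cycle 15: W2.I3
cycle 16: W2.I4
cycle 17: idle
cycle 18: idle
cycle 19: idle
cycle 20: idle
cycle 21: idle
cycle 22: idle
cycle 23: idle
cycle 24: W2.I5
cycle 25: W2.I6
cycle 26: W2.I7

Answer: 27 cycles, utilization 5/9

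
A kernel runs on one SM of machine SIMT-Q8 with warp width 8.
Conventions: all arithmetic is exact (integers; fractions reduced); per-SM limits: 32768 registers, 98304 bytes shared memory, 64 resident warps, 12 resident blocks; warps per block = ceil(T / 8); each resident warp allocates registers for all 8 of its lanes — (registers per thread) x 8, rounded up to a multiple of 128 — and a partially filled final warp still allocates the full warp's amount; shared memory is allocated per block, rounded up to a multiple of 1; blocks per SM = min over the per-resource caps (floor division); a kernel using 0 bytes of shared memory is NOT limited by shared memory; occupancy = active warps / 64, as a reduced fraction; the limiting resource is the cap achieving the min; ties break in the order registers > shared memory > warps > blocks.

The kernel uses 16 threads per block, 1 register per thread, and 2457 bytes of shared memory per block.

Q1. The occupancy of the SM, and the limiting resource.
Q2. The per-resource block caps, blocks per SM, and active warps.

Answer: occupancy 3/8, limited by blocks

registers: 128 blocks
shared memory: 40 blocks
warps: 32 blocks
blocks: 12 blocks

Answer: 12 blocks, 24 active warps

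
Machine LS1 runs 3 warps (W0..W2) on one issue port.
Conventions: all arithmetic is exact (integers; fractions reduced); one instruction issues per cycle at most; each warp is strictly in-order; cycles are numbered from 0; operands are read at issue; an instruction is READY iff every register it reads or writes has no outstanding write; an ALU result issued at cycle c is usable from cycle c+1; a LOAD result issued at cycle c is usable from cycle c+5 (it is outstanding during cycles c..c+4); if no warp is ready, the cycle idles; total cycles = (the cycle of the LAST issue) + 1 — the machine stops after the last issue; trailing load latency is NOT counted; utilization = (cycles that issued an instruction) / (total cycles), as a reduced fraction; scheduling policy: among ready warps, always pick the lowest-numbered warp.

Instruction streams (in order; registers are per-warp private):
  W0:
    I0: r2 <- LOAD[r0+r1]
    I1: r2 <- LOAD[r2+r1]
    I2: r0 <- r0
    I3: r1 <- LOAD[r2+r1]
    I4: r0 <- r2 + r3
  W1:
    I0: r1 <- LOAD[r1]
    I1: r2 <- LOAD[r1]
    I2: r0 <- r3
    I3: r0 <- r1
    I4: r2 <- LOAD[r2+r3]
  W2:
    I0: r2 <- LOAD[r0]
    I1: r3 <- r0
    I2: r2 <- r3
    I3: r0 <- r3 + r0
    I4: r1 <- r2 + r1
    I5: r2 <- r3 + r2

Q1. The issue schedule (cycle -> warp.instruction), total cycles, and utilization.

cycle 0: W0.I0
cycle 1: W1.I0
cycle 2: W2.I0
cycle 3: W2.I1
cycle 4: idle
cycle 5: W0.I1
cycle 6: W0.I2
cycle 7: W1.I1
cycle 8: W1.I2
cycle 9: W1.I3
cycle 10: W0.I3
cycle 11: W0.I4
cycle 12: W1.I4
cycle 13: W2.I2
cycle 14: W2.I3
cycle 15: W2.I4
cycle 16: W2.I5

Answer: 17 cycles, utilization 16/17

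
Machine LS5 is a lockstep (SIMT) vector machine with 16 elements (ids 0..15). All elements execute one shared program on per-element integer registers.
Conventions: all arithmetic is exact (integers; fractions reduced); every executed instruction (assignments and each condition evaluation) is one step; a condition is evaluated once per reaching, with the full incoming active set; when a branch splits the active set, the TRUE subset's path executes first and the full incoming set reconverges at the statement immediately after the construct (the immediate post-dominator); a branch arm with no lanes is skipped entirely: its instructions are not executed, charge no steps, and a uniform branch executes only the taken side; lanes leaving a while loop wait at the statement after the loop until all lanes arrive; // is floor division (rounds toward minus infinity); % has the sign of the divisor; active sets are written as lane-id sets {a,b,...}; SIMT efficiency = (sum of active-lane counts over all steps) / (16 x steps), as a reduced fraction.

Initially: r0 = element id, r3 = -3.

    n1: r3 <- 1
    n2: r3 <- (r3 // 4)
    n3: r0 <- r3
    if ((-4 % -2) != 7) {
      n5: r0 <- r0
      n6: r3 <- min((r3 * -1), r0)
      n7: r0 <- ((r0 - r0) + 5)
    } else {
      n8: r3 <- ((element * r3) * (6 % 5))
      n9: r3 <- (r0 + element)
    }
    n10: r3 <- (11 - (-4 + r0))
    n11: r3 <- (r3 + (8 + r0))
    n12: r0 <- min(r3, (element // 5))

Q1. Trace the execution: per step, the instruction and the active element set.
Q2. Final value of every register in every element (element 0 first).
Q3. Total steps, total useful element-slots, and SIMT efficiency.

step 0: r3 <- 1                      {0,1,2,3,4,5,6,7,8,9,10,11,12,13,14,15}
step 1: r3 <- (r3 // 4)              {0,1,2,3,4,5,6,7,8,9,10,11,12,13,14,15}
step 2: r0 <- r3                     {0,1,2,3,4,5,6,7,8,9,10,11,12,13,14,15}
step 3: eval ((-4 % -2) != 7)        {0,1,2,3,4,5,6,7,8,9,10,11,12,13,14,15}
step 4: r0 <- r0                     {0,1,2,3,4,5,6,7,8,9,10,11,12,13,14,15}
step 5: r3 <- min((r3 * -1), r0)     {0,1,2,3,4,5,6,7,8,9,10,11,12,13,14,15}
step 6: r0 <- ((r0 - r0) + 5)        {0,1,2,3,4,5,6,7,8,9,10,11,12,13,14,15}
step 7: r3 <- (11 - (-4 + r0))       {0,1,2,3,4,5,6,7,8,9,10,11,12,13,14,15}
step 8: r3 <- (r3 + (8 + r0))        {0,1,2,3,4,5,6,7,8,9,10,11,12,13,14,15}
step 9: r0 <- min(r3, (element // 5)) {0,1,2,3,4,5,6,7,8,9,10,11,12,13,14,15}

Answer: 10 steps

r0: 0,0,0,0,0,1,1,1,1,1,2,2,2,2,2,3
r3: 23,23,23,23,23,23,23,23,23,23,23,23,23,23,23,23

steps = 10; useful = 160; efficiency = 160/160 = 1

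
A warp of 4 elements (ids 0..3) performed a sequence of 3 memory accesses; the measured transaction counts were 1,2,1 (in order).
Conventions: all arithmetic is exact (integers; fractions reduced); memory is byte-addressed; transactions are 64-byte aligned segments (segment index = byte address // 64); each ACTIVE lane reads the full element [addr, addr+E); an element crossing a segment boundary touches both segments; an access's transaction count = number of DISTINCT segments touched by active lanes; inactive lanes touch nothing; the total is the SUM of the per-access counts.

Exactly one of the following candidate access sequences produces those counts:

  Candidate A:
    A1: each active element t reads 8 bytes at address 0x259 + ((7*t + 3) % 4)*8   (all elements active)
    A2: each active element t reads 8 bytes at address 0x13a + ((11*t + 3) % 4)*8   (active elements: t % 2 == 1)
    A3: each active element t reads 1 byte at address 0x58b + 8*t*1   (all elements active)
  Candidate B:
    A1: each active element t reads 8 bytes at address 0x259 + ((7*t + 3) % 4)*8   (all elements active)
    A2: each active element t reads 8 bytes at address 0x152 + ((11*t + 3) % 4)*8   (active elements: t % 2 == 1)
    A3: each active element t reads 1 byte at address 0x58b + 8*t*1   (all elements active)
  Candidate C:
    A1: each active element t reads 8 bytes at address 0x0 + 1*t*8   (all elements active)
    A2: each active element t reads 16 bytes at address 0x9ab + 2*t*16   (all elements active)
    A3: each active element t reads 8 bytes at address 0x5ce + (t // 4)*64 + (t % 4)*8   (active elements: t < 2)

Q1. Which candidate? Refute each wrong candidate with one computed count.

B: A2 gives 1 transaction, not 2
C: A2 gives 3 transactions, not 2
A: all counts match (1,2,1)

Answer: A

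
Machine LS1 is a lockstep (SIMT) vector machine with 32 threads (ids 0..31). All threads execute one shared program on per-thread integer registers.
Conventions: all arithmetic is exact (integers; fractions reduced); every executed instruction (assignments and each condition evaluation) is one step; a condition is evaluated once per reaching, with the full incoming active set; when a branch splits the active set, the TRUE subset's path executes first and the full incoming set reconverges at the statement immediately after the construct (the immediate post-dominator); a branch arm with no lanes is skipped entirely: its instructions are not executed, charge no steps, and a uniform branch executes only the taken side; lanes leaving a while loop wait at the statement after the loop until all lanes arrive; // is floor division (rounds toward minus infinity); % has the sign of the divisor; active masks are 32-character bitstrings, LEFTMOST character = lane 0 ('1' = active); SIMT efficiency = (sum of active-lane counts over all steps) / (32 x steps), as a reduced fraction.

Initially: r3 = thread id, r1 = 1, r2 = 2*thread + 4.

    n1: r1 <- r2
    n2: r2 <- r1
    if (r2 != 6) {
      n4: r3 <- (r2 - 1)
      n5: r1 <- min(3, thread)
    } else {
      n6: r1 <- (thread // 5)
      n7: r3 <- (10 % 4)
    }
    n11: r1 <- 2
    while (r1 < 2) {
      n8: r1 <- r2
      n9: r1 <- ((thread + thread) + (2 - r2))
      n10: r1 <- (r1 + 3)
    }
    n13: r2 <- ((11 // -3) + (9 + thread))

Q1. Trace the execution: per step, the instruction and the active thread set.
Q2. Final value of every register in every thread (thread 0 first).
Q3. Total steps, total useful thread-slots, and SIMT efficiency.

step 0: r1 <- r2                     11111111111111111111111111111111
step 1: r2 <- r1                     11111111111111111111111111111111
step 2: eval (r2 != 6)               11111111111111111111111111111111
step 3: r3 <- (r2 - 1)               10111111111111111111111111111111
step 4: r1 <- min(3, thread)         10111111111111111111111111111111
step 5: r1 <- (thread // 5)          01000000000000000000000000000000
step 6: r3 <- (10 % 4)               01000000000000000000000000000000
step 7: r1 <- 2                      11111111111111111111111111111111
step 8: eval (r1 < 2)                11111111111111111111111111111111
step 9: r2 <- ((11 // -3) + (9 + thread)) 11111111111111111111111111111111

Answer: 10 steps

r3: 3,2,7,9,11,13,15,17,19,21,23,25,27,29,31,33,35,37,39,41,43,45,47,49,51,53,55,57,59,61,63,65
r1: 2,2,2,2,2,2,2,2,2,2,2,2,2,2,2,2,2,2,2,2,2,2,2,2,2,2,2,2,2,2,2,2
r2: 5,6,7,8,9,10,11,12,13,14,15,16,17,18,19,20,21,22,23,24,25,26,27,28,29,30,31,32,33,34,35,36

steps = 10; useful = 256; efficiency = 256/320 = 4/5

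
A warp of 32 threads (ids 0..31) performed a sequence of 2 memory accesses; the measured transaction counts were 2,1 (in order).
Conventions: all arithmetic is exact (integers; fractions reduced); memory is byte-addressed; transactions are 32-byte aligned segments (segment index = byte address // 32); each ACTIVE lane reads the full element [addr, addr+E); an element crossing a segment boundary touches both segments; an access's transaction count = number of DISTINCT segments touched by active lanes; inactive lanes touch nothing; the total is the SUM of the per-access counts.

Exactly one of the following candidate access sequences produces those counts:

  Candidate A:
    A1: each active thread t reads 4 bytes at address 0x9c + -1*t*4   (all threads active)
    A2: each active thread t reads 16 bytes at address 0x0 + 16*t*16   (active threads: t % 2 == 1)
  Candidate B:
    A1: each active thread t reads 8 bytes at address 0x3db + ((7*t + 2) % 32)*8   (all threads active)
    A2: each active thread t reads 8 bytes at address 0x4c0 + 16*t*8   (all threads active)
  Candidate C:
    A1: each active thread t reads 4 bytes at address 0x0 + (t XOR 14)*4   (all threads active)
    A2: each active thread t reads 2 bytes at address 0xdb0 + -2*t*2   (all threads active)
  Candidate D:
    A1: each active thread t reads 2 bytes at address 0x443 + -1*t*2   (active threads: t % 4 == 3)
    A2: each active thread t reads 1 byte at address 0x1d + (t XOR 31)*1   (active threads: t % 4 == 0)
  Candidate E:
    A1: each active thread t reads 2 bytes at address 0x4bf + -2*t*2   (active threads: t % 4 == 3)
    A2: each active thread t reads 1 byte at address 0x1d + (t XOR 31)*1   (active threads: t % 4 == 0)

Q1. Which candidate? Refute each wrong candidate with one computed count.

A: A1 gives 4 transactions, not 2
B: A1 gives 9 transactions, not 2
C: A1 gives 4 transactions, not 2
E: A1 gives 4 transactions, not 2
D: all counts match (2,1)

Answer: D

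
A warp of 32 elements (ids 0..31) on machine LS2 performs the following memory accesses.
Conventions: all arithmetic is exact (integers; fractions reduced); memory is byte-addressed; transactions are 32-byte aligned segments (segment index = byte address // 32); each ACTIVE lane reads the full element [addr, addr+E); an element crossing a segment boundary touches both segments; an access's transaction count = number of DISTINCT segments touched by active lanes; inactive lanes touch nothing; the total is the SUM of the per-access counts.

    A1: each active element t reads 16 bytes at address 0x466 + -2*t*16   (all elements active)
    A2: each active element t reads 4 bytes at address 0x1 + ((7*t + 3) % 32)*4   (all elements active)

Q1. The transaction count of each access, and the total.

A1: 32 transactions
A2: 5 transactions

Answer: 32,5; total 37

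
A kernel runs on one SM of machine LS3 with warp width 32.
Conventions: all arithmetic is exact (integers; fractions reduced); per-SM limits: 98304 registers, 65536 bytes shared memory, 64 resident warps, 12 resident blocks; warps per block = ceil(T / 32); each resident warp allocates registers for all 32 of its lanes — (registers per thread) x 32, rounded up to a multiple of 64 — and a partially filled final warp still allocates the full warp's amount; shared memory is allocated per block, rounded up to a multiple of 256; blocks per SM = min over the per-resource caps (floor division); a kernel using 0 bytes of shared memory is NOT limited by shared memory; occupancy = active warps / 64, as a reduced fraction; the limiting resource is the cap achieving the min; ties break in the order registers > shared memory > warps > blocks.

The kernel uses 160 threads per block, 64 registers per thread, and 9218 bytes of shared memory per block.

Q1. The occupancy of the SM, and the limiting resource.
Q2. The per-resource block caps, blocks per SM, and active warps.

Answer: occupancy 15/32, limited by shared memory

registers: 9 blocks
shared memory: 6 blocks
warps: 12 blocks
blocks: 12 blocks

Answer: 6 blocks, 30 active warps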